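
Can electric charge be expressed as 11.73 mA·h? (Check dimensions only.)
Yes

electric charge has SI base units: A * s
mA·h reduces to the same SI base units, so it is a valid unit for electric charge.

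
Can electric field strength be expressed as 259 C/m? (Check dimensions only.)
No

electric field strength has SI base units: kg * m / (A * s^3)
C/m does NOT reduce to kg * m / (A * s^3); a valid unit for electric field strength would be e.g. V/m.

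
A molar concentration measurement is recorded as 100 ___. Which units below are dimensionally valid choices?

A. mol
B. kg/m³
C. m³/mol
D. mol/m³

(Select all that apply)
D

molar concentration has SI base units: mol / m^3

Checking each option against mol / m^3:
  A. mol: ✗ does not match
  B. kg/m³: ✗ does not match
  C. m³/mol: ✗ does not match
  D. mol/m³: ✓ matches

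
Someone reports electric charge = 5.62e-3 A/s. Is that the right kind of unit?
No

electric charge has SI base units: A * s
A/s does NOT reduce to A * s; a valid unit for electric charge would be e.g. C.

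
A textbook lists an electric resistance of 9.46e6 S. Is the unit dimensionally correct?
No

electric resistance has SI base units: kg * m^2 / (A^2 * s^3)
S does NOT reduce to kg * m^2 / (A^2 * s^3); a valid unit for electric resistance would be e.g. Ω.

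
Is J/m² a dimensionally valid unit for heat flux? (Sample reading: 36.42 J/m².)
No

heat flux has SI base units: kg / s^3
J/m² does NOT reduce to kg / s^3; a valid unit for heat flux would be e.g. W/m².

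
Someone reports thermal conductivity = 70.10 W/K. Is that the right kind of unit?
No

thermal conductivity has SI base units: kg * m / (s^3 * K)
W/K does NOT reduce to kg * m / (s^3 * K); a valid unit for thermal conductivity would be e.g. W/(m·K).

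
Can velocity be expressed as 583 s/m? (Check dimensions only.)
No

velocity has SI base units: m / s
s/m does NOT reduce to m / s; a valid unit for velocity would be e.g. m/s.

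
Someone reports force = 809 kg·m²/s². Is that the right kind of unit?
No

force has SI base units: kg * m / s^2
kg·m²/s² does NOT reduce to kg * m / s^2; a valid unit for force would be e.g. N.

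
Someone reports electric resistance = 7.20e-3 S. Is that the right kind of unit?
No

electric resistance has SI base units: kg * m^2 / (A^2 * s^3)
S does NOT reduce to kg * m^2 / (A^2 * s^3); a valid unit for electric resistance would be e.g. Ω.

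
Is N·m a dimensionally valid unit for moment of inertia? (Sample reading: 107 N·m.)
No

moment of inertia has SI base units: kg * m^2
N·m does NOT reduce to kg * m^2; a valid unit for moment of inertia would be e.g. kg·m².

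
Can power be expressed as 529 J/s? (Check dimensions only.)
Yes

power has SI base units: kg * m^2 / s^3
J/s reduces to the same SI base units, so it is a valid unit for power.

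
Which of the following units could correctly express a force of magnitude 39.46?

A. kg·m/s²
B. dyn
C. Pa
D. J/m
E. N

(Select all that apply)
A, B, D, E

force has SI base units: kg * m / s^2

Checking each option against kg * m / s^2:
  A. kg·m/s²: ✓ matches
  B. dyn: ✓ matches
  C. Pa: ✗ does not match
  D. J/m: ✓ matches
  E. N: ✓ matches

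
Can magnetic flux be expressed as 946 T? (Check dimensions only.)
No

magnetic flux has SI base units: kg * m^2 / (A * s^2)
T does NOT reduce to kg * m^2 / (A * s^2); a valid unit for magnetic flux would be e.g. Wb.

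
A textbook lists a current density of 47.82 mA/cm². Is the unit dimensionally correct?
Yes

current density has SI base units: A / m^2
mA/cm² reduces to the same SI base units, so it is a valid unit for current density.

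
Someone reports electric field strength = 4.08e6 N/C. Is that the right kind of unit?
Yes

electric field strength has SI base units: kg * m / (A * s^3)
N/C reduces to the same SI base units, so it is a valid unit for electric field strength.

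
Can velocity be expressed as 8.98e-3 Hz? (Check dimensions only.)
No

velocity has SI base units: m / s
Hz does NOT reduce to m / s; a valid unit for velocity would be e.g. m/s.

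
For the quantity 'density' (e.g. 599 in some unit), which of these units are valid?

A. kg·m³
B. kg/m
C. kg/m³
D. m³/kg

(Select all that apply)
C

density has SI base units: kg / m^3

Checking each option against kg / m^3:
  A. kg·m³: ✗ does not match
  B. kg/m: ✗ does not match
  C. kg/m³: ✓ matches
  D. m³/kg: ✗ does not match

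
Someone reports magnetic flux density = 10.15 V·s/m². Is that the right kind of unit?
Yes

magnetic flux density has SI base units: kg / (A * s^2)
V·s/m² reduces to the same SI base units, so it is a valid unit for magnetic flux density.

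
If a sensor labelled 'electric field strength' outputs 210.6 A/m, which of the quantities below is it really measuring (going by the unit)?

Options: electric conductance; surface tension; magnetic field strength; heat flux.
magnetic field strength

electric field strength should have units dimensionally equivalent to kg * m / (A * s^3) (e.g. V/m).
The given unit 'A/m' reduces to A / m. Of the listed options, that is the dimensionality of magnetic field strength.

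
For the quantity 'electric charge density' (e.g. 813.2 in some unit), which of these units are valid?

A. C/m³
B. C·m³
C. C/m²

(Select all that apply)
A

electric charge density has SI base units: A * s / m^3

Checking each option against A * s / m^3:
  A. C/m³: ✓ matches
  B. C·m³: ✗ does not match
  C. C/m²: ✗ does not match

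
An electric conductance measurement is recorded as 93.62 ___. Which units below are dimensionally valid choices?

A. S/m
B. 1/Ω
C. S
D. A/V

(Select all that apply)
B, C, D

electric conductance has SI base units: A^2 * s^3 / (kg * m^2)

Checking each option against A^2 * s^3 / (kg * m^2):
  A. S/m: ✗ does not match
  B. 1/Ω: ✓ matches
  C. S: ✓ matches
  D. A/V: ✓ matches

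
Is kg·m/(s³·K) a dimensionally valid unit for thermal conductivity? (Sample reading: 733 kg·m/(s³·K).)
Yes

thermal conductivity has SI base units: kg * m / (s^3 * K)
kg·m/(s³·K) reduces to the same SI base units, so it is a valid unit for thermal conductivity.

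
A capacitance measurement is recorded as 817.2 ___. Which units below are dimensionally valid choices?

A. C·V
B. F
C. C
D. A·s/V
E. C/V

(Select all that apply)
B, D, E

capacitance has SI base units: A^2 * s^4 / (kg * m^2)

Checking each option against A^2 * s^4 / (kg * m^2):
  A. C·V: ✗ does not match
  B. F: ✓ matches
  C. C: ✗ does not match
  D. A·s/V: ✓ matches
  E. C/V: ✓ matches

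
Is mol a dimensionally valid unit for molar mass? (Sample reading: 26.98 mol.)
No

molar mass has SI base units: kg / mol
mol does NOT reduce to kg / mol; a valid unit for molar mass would be e.g. kg/mol.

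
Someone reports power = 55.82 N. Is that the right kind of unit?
No

power has SI base units: kg * m^2 / s^3
N does NOT reduce to kg * m^2 / s^3; a valid unit for power would be e.g. W.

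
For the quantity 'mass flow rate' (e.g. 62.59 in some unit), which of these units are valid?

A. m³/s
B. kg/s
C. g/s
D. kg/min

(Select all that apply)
B, C, D

mass flow rate has SI base units: kg / s

Checking each option against kg / s:
  A. m³/s: ✗ does not match
  B. kg/s: ✓ matches
  C. g/s: ✓ matches
  D. kg/min: ✓ matches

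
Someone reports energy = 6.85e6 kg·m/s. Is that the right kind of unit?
No

energy has SI base units: kg * m^2 / s^2
kg·m/s does NOT reduce to kg * m^2 / s^2; a valid unit for energy would be e.g. J.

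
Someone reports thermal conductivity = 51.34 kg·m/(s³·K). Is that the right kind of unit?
Yes

thermal conductivity has SI base units: kg * m / (s^3 * K)
kg·m/(s³·K) reduces to the same SI base units, so it is a valid unit for thermal conductivity.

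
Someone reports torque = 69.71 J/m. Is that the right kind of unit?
No

torque has SI base units: kg * m^2 / s^2
J/m does NOT reduce to kg * m^2 / s^2; a valid unit for torque would be e.g. N·m.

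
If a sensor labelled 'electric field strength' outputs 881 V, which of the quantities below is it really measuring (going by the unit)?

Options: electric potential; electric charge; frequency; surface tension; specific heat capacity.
electric potential

electric field strength should have units dimensionally equivalent to kg * m / (A * s^3) (e.g. V/m).
The given unit 'V' reduces to kg * m^2 / (A * s^3). Of the listed options, that is the dimensionality of electric potential.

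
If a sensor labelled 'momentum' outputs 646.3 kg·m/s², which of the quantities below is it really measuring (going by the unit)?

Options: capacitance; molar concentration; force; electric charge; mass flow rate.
force

momentum should have units dimensionally equivalent to kg * m / s (e.g. kg·m/s).
The given unit 'kg·m/s²' reduces to kg * m / s^2. Of the listed options, that is the dimensionality of force.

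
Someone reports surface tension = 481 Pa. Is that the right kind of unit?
No

surface tension has SI base units: kg / s^2
Pa does NOT reduce to kg / s^2; a valid unit for surface tension would be e.g. N/m.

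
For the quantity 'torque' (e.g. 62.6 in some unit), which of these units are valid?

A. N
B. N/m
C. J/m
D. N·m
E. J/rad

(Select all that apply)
D, E

torque has SI base units: kg * m^2 / s^2

Checking each option against kg * m^2 / s^2:
  A. N: ✗ does not match
  B. N/m: ✗ does not match
  C. J/m: ✗ does not match
  D. N·m: ✓ matches
  E. J/rad: ✓ matches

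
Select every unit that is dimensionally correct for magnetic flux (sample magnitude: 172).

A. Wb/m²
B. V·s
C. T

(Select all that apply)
B

magnetic flux has SI base units: kg * m^2 / (A * s^2)

Checking each option against kg * m^2 / (A * s^2):
  A. Wb/m²: ✗ does not match
  B. V·s: ✓ matches
  C. T: ✗ does not match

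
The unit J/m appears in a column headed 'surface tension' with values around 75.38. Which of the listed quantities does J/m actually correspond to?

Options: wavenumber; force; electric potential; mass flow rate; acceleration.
force

surface tension should have units dimensionally equivalent to kg / s^2 (e.g. N/m).
The given unit 'J/m' reduces to kg * m / s^2. Of the listed options, that is the dimensionality of force.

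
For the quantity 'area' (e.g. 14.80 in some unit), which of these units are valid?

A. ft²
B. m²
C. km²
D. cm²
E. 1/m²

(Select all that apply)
A, B, C, D

area has SI base units: m^2

Checking each option against m^2:
  A. ft²: ✓ matches
  B. m²: ✓ matches
  C. km²: ✓ matches
  D. cm²: ✓ matches
  E. 1/m²: ✗ does not match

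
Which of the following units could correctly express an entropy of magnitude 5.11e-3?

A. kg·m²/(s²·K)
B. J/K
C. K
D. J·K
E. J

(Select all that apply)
A, B

entropy has SI base units: kg * m^2 / (s^2 * K)

Checking each option against kg * m^2 / (s^2 * K):
  A. kg·m²/(s²·K): ✓ matches
  B. J/K: ✓ matches
  C. K: ✗ does not match
  D. J·K: ✗ does not match
  E. J: ✗ does not match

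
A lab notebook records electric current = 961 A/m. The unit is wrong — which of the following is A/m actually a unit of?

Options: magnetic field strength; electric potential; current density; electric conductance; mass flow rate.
magnetic field strength

electric current should have units dimensionally equivalent to A (e.g. A).
The given unit 'A/m' reduces to A / m. Of the listed options, that is the dimensionality of magnetic field strength.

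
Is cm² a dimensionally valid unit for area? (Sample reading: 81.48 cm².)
Yes

area has SI base units: m^2
cm² reduces to the same SI base units, so it is a valid unit for area.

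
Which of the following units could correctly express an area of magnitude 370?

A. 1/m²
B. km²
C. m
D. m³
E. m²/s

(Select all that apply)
B

area has SI base units: m^2

Checking each option against m^2:
  A. 1/m²: ✗ does not match
  B. km²: ✓ matches
  C. m: ✗ does not match
  D. m³: ✗ does not match
  E. m²/s: ✗ does not match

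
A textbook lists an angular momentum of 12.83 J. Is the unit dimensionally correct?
No

angular momentum has SI base units: kg * m^2 / s
J does NOT reduce to kg * m^2 / s; a valid unit for angular momentum would be e.g. kg·m²/s.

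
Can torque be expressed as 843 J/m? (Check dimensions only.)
No

torque has SI base units: kg * m^2 / s^2
J/m does NOT reduce to kg * m^2 / s^2; a valid unit for torque would be e.g. N·m.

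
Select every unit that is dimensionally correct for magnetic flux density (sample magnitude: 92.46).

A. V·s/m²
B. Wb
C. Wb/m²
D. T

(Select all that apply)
A, C, D

magnetic flux density has SI base units: kg / (A * s^2)

Checking each option against kg / (A * s^2):
  A. V·s/m²: ✓ matches
  B. Wb: ✗ does not match
  C. Wb/m²: ✓ matches
  D. T: ✓ matches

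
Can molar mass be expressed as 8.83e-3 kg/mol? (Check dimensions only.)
Yes

molar mass has SI base units: kg / mol
kg/mol reduces to the same SI base units, so it is a valid unit for molar mass.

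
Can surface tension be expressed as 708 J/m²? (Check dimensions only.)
Yes

surface tension has SI base units: kg / s^2
J/m² reduces to the same SI base units, so it is a valid unit for surface tension.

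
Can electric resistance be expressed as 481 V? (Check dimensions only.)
No

electric resistance has SI base units: kg * m^2 / (A^2 * s^3)
V does NOT reduce to kg * m^2 / (A^2 * s^3); a valid unit for electric resistance would be e.g. Ω.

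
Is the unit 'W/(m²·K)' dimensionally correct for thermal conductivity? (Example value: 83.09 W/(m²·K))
No

thermal conductivity has SI base units: kg * m / (s^3 * K)
W/(m²·K) does NOT reduce to kg * m / (s^3 * K); a valid unit for thermal conductivity would be e.g. W/(m·K).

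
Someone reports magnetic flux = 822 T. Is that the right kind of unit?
No

magnetic flux has SI base units: kg * m^2 / (A * s^2)
T does NOT reduce to kg * m^2 / (A * s^2); a valid unit for magnetic flux would be e.g. Wb.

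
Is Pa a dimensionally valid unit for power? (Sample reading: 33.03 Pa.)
No

power has SI base units: kg * m^2 / s^3
Pa does NOT reduce to kg * m^2 / s^3; a valid unit for power would be e.g. W.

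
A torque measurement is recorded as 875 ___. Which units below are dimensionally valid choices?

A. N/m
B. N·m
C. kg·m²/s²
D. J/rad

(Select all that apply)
B, C, D

torque has SI base units: kg * m^2 / s^2

Checking each option against kg * m^2 / s^2:
  A. N/m: ✗ does not match
  B. N·m: ✓ matches
  C. kg·m²/s²: ✓ matches
  D. J/rad: ✓ matches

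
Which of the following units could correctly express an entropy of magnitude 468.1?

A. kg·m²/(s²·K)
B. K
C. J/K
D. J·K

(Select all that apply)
A, C

entropy has SI base units: kg * m^2 / (s^2 * K)

Checking each option against kg * m^2 / (s^2 * K):
  A. kg·m²/(s²·K): ✓ matches
  B. K: ✗ does not match
  C. J/K: ✓ matches
  D. J·K: ✗ does not match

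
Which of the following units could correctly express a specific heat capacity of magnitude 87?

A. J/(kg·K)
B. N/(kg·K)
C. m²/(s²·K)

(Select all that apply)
A, C

specific heat capacity has SI base units: m^2 / (s^2 * K)

Checking each option against m^2 / (s^2 * K):
  A. J/(kg·K): ✓ matches
  B. N/(kg·K): ✗ does not match
  C. m²/(s²·K): ✓ matches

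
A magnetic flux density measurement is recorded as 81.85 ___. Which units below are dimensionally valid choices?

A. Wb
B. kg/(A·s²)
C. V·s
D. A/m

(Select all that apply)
B

magnetic flux density has SI base units: kg / (A * s^2)

Checking each option against kg / (A * s^2):
  A. Wb: ✗ does not match
  B. kg/(A·s²): ✓ matches
  C. V·s: ✗ does not match
  D. A/m: ✗ does not match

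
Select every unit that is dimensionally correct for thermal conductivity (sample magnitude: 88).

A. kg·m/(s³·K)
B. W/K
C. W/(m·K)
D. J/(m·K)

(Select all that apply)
A, C

thermal conductivity has SI base units: kg * m / (s^3 * K)

Checking each option against kg * m / (s^3 * K):
  A. kg·m/(s³·K): ✓ matches
  B. W/K: ✗ does not match
  C. W/(m·K): ✓ matches
  D. J/(m·K): ✗ does not match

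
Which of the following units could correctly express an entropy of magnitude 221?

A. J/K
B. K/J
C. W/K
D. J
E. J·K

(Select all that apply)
A

entropy has SI base units: kg * m^2 / (s^2 * K)

Checking each option against kg * m^2 / (s^2 * K):
  A. J/K: ✓ matches
  B. K/J: ✗ does not match
  C. W/K: ✗ does not match
  D. J: ✗ does not match
  E. J·K: ✗ does not match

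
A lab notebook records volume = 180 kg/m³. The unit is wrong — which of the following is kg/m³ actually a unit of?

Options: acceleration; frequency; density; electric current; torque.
density

volume should have units dimensionally equivalent to m^3 (e.g. m³).
The given unit 'kg/m³' reduces to kg / m^3. Of the listed options, that is the dimensionality of density.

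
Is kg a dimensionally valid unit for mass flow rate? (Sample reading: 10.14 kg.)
No

mass flow rate has SI base units: kg / s
kg does NOT reduce to kg / s; a valid unit for mass flow rate would be e.g. kg/s.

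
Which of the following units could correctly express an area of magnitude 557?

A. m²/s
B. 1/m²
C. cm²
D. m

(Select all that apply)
C

area has SI base units: m^2

Checking each option against m^2:
  A. m²/s: ✗ does not match
  B. 1/m²: ✗ does not match
  C. cm²: ✓ matches
  D. m: ✗ does not match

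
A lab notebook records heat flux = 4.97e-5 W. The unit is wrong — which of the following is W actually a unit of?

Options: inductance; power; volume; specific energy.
power

heat flux should have units dimensionally equivalent to kg / s^3 (e.g. W/m²).
The given unit 'W' reduces to kg * m^2 / s^3. Of the listed options, that is the dimensionality of power.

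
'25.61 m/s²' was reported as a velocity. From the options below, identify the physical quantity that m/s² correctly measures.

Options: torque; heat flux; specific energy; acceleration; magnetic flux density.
acceleration

velocity should have units dimensionally equivalent to m / s (e.g. m/s).
The given unit 'm/s²' reduces to m / s^2. Of the listed options, that is the dimensionality of acceleration.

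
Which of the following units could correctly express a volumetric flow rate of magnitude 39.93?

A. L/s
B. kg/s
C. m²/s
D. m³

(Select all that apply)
A

volumetric flow rate has SI base units: m^3 / s

Checking each option against m^3 / s:
  A. L/s: ✓ matches
  B. kg/s: ✗ does not match
  C. m²/s: ✗ does not match
  D. m³: ✗ does not match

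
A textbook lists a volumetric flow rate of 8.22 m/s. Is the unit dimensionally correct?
No

volumetric flow rate has SI base units: m^3 / s
m/s does NOT reduce to m^3 / s; a valid unit for volumetric flow rate would be e.g. m³/s.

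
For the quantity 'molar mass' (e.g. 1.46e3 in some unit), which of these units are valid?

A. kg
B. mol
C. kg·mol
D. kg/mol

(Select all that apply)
D

molar mass has SI base units: kg / mol

Checking each option against kg / mol:
  A. kg: ✗ does not match
  B. mol: ✗ does not match
  C. kg·mol: ✗ does not match
  D. kg/mol: ✓ matches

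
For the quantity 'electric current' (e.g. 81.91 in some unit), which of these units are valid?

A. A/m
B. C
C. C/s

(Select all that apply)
C

electric current has SI base units: A

Checking each option against A:
  A. A/m: ✗ does not match
  B. C: ✗ does not match
  C. C/s: ✓ matches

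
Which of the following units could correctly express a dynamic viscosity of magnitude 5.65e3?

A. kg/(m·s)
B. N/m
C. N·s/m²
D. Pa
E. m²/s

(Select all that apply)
A, C

dynamic viscosity has SI base units: kg / (m * s)

Checking each option against kg / (m * s):
  A. kg/(m·s): ✓ matches
  B. N/m: ✗ does not match
  C. N·s/m²: ✓ matches
  D. Pa: ✗ does not match
  E. m²/s: ✗ does not match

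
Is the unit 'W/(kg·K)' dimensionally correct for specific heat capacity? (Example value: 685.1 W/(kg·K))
No

specific heat capacity has SI base units: m^2 / (s^2 * K)
W/(kg·K) does NOT reduce to m^2 / (s^2 * K); a valid unit for specific heat capacity would be e.g. J/(kg·K).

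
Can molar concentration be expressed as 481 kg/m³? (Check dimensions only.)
No

molar concentration has SI base units: mol / m^3
kg/m³ does NOT reduce to mol / m^3; a valid unit for molar concentration would be e.g. mol/m³.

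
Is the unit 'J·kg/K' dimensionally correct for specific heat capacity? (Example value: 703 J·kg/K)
No

specific heat capacity has SI base units: m^2 / (s^2 * K)
J·kg/K does NOT reduce to m^2 / (s^2 * K); a valid unit for specific heat capacity would be e.g. J/(kg·K).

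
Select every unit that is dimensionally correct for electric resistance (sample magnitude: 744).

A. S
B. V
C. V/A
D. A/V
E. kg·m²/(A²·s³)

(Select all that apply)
C, E

electric resistance has SI base units: kg * m^2 / (A^2 * s^3)

Checking each option against kg * m^2 / (A^2 * s^3):
  A. S: ✗ does not match
  B. V: ✗ does not match
  C. V/A: ✓ matches
  D. A/V: ✗ does not match
  E. kg·m²/(A²·s³): ✓ matches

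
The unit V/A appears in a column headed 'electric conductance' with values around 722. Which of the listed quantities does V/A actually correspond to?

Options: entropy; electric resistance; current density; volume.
electric resistance

electric conductance should have units dimensionally equivalent to A^2 * s^3 / (kg * m^2) (e.g. S).
The given unit 'V/A' reduces to kg * m^2 / (A^2 * s^3). Of the listed options, that is the dimensionality of electric resistance.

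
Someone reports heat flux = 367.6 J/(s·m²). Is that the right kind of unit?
Yes

heat flux has SI base units: kg / s^3
J/(s·m²) reduces to the same SI base units, so it is a valid unit for heat flux.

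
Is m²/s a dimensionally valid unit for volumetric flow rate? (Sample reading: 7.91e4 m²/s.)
No

volumetric flow rate has SI base units: m^3 / s
m²/s does NOT reduce to m^3 / s; a valid unit for volumetric flow rate would be e.g. m³/s.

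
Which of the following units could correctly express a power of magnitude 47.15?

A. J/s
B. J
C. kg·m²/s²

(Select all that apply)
A

power has SI base units: kg * m^2 / s^3

Checking each option against kg * m^2 / s^3:
  A. J/s: ✓ matches
  B. J: ✗ does not match
  C. kg·m²/s²: ✗ does not match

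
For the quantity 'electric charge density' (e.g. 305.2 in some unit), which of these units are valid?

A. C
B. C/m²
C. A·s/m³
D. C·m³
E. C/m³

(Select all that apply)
C, E

electric charge density has SI base units: A * s / m^3

Checking each option against A * s / m^3:
  A. C: ✗ does not match
  B. C/m²: ✗ does not match
  C. A·s/m³: ✓ matches
  D. C·m³: ✗ does not match
  E. C/m³: ✓ matches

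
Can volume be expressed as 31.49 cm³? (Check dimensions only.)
Yes

volume has SI base units: m^3
cm³ reduces to the same SI base units, so it is a valid unit for volume.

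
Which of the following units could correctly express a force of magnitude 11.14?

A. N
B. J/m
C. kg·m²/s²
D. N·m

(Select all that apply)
A, B

force has SI base units: kg * m / s^2

Checking each option against kg * m / s^2:
  A. N: ✓ matches
  B. J/m: ✓ matches
  C. kg·m²/s²: ✗ does not match
  D. N·m: ✗ does not match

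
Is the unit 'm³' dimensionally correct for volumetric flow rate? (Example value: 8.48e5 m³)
No

volumetric flow rate has SI base units: m^3 / s
m³ does NOT reduce to m^3 / s; a valid unit for volumetric flow rate would be e.g. m³/s.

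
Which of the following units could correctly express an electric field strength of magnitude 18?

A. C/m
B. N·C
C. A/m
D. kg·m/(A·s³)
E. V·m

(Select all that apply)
D

electric field strength has SI base units: kg * m / (A * s^3)

Checking each option against kg * m / (A * s^3):
  A. C/m: ✗ does not match
  B. N·C: ✗ does not match
  C. A/m: ✗ does not match
  D. kg·m/(A·s³): ✓ matches
  E. V·m: ✗ does not match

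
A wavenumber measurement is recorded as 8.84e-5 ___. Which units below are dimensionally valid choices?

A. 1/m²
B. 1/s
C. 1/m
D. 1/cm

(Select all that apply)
C, D

wavenumber has SI base units: 1 / m

Checking each option against 1 / m:
  A. 1/m²: ✗ does not match
  B. 1/s: ✗ does not match
  C. 1/m: ✓ matches
  D. 1/cm: ✓ matches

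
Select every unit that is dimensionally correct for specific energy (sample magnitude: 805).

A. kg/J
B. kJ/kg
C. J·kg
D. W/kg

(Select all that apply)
B

specific energy has SI base units: m^2 / s^2

Checking each option against m^2 / s^2:
  A. kg/J: ✗ does not match
  B. kJ/kg: ✓ matches
  C. J·kg: ✗ does not match
  D. W/kg: ✗ does not match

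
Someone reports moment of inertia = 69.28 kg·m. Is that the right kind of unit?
No

moment of inertia has SI base units: kg * m^2
kg·m does NOT reduce to kg * m^2; a valid unit for moment of inertia would be e.g. kg·m².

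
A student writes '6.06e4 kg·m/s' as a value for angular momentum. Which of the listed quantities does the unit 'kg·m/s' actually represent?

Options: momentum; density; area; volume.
momentum

angular momentum should have units dimensionally equivalent to kg * m^2 / s (e.g. kg·m²/s).
The given unit 'kg·m/s' reduces to kg * m / s. Of the listed options, that is the dimensionality of momentum.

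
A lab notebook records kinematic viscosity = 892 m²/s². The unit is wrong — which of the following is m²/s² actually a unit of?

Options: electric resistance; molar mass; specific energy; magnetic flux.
specific energy

kinematic viscosity should have units dimensionally equivalent to m^2 / s (e.g. m²/s).
The given unit 'm²/s²' reduces to m^2 / s^2. Of the listed options, that is the dimensionality of specific energy.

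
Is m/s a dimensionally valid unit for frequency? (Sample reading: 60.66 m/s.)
No

frequency has SI base units: 1 / s
m/s does NOT reduce to 1 / s; a valid unit for frequency would be e.g. Hz.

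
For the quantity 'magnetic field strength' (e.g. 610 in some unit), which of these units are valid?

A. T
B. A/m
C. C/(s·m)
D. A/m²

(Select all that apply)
B, C

magnetic field strength has SI base units: A / m

Checking each option against A / m:
  A. T: ✗ does not match
  B. A/m: ✓ matches
  C. C/(s·m): ✓ matches
  D. A/m²: ✗ does not match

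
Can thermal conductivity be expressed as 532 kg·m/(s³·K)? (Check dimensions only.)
Yes

thermal conductivity has SI base units: kg * m / (s^3 * K)
kg·m/(s³·K) reduces to the same SI base units, so it is a valid unit for thermal conductivity.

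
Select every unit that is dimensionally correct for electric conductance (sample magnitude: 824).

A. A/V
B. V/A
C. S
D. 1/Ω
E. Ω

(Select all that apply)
A, C, D

electric conductance has SI base units: A^2 * s^3 / (kg * m^2)

Checking each option against A^2 * s^3 / (kg * m^2):
  A. A/V: ✓ matches
  B. V/A: ✗ does not match
  C. S: ✓ matches
  D. 1/Ω: ✓ matches
  E. Ω: ✗ does not match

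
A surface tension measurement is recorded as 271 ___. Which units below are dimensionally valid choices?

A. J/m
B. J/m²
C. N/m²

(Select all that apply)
B

surface tension has SI base units: kg / s^2

Checking each option against kg / s^2:
  A. J/m: ✗ does not match
  B. J/m²: ✓ matches
  C. N/m²: ✗ does not match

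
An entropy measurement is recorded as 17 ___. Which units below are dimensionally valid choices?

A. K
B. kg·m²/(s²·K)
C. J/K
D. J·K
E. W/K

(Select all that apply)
B, C

entropy has SI base units: kg * m^2 / (s^2 * K)

Checking each option against kg * m^2 / (s^2 * K):
  A. K: ✗ does not match
  B. kg·m²/(s²·K): ✓ matches
  C. J/K: ✓ matches
  D. J·K: ✗ does not match
  E. W/K: ✗ does not match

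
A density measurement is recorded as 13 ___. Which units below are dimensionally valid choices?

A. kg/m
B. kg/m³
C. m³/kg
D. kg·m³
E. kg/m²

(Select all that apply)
B

density has SI base units: kg / m^3

Checking each option against kg / m^3:
  A. kg/m: ✗ does not match
  B. kg/m³: ✓ matches
  C. m³/kg: ✗ does not match
  D. kg·m³: ✗ does not match
  E. kg/m²: ✗ does not match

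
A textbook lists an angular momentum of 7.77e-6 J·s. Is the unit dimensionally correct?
Yes

angular momentum has SI base units: kg * m^2 / s
J·s reduces to the same SI base units, so it is a valid unit for angular momentum.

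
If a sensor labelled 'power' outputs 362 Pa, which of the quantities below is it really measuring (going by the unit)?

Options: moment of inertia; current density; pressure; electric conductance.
pressure

power should have units dimensionally equivalent to kg * m^2 / s^3 (e.g. W).
The given unit 'Pa' reduces to kg / (m * s^2). Of the listed options, that is the dimensionality of pressure.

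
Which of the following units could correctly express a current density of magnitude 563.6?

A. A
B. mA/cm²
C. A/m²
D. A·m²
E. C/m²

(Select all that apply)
B, C

current density has SI base units: A / m^2

Checking each option against A / m^2:
  A. A: ✗ does not match
  B. mA/cm²: ✓ matches
  C. A/m²: ✓ matches
  D. A·m²: ✗ does not match
  E. C/m²: ✗ does not match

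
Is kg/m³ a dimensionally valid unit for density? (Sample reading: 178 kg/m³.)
Yes

density has SI base units: kg / m^3
kg/m³ reduces to the same SI base units, so it is a valid unit for density.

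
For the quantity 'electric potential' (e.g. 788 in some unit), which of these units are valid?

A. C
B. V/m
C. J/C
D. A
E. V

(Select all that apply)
C, E

electric potential has SI base units: kg * m^2 / (A * s^3)

Checking each option against kg * m^2 / (A * s^3):
  A. C: ✗ does not match
  B. V/m: ✗ does not match
  C. J/C: ✓ matches
  D. A: ✗ does not match
  E. V: ✓ matches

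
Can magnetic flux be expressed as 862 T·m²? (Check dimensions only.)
Yes

magnetic flux has SI base units: kg * m^2 / (A * s^2)
T·m² reduces to the same SI base units, so it is a valid unit for magnetic flux.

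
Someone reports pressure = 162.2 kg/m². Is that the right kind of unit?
No

pressure has SI base units: kg / (m * s^2)
kg/m² does NOT reduce to kg / (m * s^2); a valid unit for pressure would be e.g. Pa.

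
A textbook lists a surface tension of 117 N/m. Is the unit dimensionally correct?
Yes

surface tension has SI base units: kg / s^2
N/m reduces to the same SI base units, so it is a valid unit for surface tension.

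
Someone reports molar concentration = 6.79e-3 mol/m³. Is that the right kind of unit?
Yes

molar concentration has SI base units: mol / m^3
mol/m³ reduces to the same SI base units, so it is a valid unit for molar concentration.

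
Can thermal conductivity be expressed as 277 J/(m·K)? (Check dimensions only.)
No

thermal conductivity has SI base units: kg * m / (s^3 * K)
J/(m·K) does NOT reduce to kg * m / (s^3 * K); a valid unit for thermal conductivity would be e.g. W/(m·K).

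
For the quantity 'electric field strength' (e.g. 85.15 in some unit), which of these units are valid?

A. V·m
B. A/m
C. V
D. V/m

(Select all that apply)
D

electric field strength has SI base units: kg * m / (A * s^3)

Checking each option against kg * m / (A * s^3):
  A. V·m: ✗ does not match
  B. A/m: ✗ does not match
  C. V: ✗ does not match
  D. V/m: ✓ matches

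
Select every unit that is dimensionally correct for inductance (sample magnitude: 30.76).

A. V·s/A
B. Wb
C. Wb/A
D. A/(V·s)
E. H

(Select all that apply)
A, C, E

inductance has SI base units: kg * m^2 / (A^2 * s^2)

Checking each option against kg * m^2 / (A^2 * s^2):
  A. V·s/A: ✓ matches
  B. Wb: ✗ does not match
  C. Wb/A: ✓ matches
  D. A/(V·s): ✗ does not match
  E. H: ✓ matches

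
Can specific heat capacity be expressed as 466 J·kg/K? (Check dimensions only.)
No

specific heat capacity has SI base units: m^2 / (s^2 * K)
J·kg/K does NOT reduce to m^2 / (s^2 * K); a valid unit for specific heat capacity would be e.g. J/(kg·K).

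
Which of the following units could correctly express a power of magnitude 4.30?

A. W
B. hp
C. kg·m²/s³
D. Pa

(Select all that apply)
A, B, C

power has SI base units: kg * m^2 / s^3

Checking each option against kg * m^2 / s^3:
  A. W: ✓ matches
  B. hp: ✓ matches
  C. kg·m²/s³: ✓ matches
  D. Pa: ✗ does not match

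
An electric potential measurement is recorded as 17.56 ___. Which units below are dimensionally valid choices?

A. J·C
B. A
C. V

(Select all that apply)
C

electric potential has SI base units: kg * m^2 / (A * s^3)

Checking each option against kg * m^2 / (A * s^3):
  A. J·C: ✗ does not match
  B. A: ✗ does not match
  C. V: ✓ matches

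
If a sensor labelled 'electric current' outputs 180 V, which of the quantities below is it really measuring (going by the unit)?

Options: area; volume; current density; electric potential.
electric potential

electric current should have units dimensionally equivalent to A (e.g. A).
The given unit 'V' reduces to kg * m^2 / (A * s^3). Of the listed options, that is the dimensionality of electric potential.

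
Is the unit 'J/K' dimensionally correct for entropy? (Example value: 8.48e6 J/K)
Yes

entropy has SI base units: kg * m^2 / (s^2 * K)
J/K reduces to the same SI base units, so it is a valid unit for entropy.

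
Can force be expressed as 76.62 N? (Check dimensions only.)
Yes

force has SI base units: kg * m / s^2
N reduces to the same SI base units, so it is a valid unit for force.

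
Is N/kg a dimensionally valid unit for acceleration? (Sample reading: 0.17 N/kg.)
Yes

acceleration has SI base units: m / s^2
N/kg reduces to the same SI base units, so it is a valid unit for acceleration.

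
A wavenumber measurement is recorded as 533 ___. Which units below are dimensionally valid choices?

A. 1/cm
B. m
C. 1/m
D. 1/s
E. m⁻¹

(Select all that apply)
A, C, E

wavenumber has SI base units: 1 / m

Checking each option against 1 / m:
  A. 1/cm: ✓ matches
  B. m: ✗ does not match
  C. 1/m: ✓ matches
  D. 1/s: ✗ does not match
  E. m⁻¹: ✓ matches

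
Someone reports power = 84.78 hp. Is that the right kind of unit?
Yes

power has SI base units: kg * m^2 / s^3
hp reduces to the same SI base units, so it is a valid unit for power.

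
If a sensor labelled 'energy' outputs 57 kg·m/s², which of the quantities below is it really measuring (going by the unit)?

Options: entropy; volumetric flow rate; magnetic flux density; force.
force

energy should have units dimensionally equivalent to kg * m^2 / s^2 (e.g. J).
The given unit 'kg·m/s²' reduces to kg * m / s^2. Of the listed options, that is the dimensionality of force.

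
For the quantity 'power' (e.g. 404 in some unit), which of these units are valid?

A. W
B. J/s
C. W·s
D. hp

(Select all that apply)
A, B, D

power has SI base units: kg * m^2 / s^3

Checking each option against kg * m^2 / s^3:
  A. W: ✓ matches
  B. J/s: ✓ matches
  C. W·s: ✗ does not match
  D. hp: ✓ matches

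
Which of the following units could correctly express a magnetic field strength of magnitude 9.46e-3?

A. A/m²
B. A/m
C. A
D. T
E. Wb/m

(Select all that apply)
B

magnetic field strength has SI base units: A / m

Checking each option against A / m:
  A. A/m²: ✗ does not match
  B. A/m: ✓ matches
  C. A: ✗ does not match
  D. T: ✗ does not match
  E. Wb/m: ✗ does not match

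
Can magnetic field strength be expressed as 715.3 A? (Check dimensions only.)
No

magnetic field strength has SI base units: A / m
A does NOT reduce to A / m; a valid unit for magnetic field strength would be e.g. A/m.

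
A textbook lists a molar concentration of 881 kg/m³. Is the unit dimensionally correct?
No

molar concentration has SI base units: mol / m^3
kg/m³ does NOT reduce to mol / m^3; a valid unit for molar concentration would be e.g. mol/m³.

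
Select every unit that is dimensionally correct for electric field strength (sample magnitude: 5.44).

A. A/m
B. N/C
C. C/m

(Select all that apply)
B

electric field strength has SI base units: kg * m / (A * s^3)

Checking each option against kg * m / (A * s^3):
  A. A/m: ✗ does not match
  B. N/C: ✓ matches
  C. C/m: ✗ does not match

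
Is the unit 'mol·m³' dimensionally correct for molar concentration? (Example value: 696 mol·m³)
No

molar concentration has SI base units: mol / m^3
mol·m³ does NOT reduce to mol / m^3; a valid unit for molar concentration would be e.g. mol/m³.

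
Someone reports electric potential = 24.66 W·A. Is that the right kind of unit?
No

electric potential has SI base units: kg * m^2 / (A * s^3)
W·A does NOT reduce to kg * m^2 / (A * s^3); a valid unit for electric potential would be e.g. V.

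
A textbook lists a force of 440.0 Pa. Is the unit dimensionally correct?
No

force has SI base units: kg * m / s^2
Pa does NOT reduce to kg * m / s^2; a valid unit for force would be e.g. N.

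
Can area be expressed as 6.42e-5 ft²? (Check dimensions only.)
Yes

area has SI base units: m^2
ft² reduces to the same SI base units, so it is a valid unit for area.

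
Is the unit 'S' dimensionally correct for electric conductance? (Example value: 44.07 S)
Yes

electric conductance has SI base units: A^2 * s^3 / (kg * m^2)
S reduces to the same SI base units, so it is a valid unit for electric conductance.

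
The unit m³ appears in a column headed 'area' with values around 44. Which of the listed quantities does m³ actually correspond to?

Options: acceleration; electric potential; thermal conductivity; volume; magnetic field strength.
volume

area should have units dimensionally equivalent to m^2 (e.g. m²).
The given unit 'm³' reduces to m^3. Of the listed options, that is the dimensionality of volume.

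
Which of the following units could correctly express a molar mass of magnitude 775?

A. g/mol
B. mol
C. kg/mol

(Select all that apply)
A, C

molar mass has SI base units: kg / mol

Checking each option against kg / mol:
  A. g/mol: ✓ matches
  B. mol: ✗ does not match
  C. kg/mol: ✓ matches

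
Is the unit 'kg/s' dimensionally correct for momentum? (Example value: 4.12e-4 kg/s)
No

momentum has SI base units: kg * m / s
kg/s does NOT reduce to kg * m / s; a valid unit for momentum would be e.g. kg·m/s.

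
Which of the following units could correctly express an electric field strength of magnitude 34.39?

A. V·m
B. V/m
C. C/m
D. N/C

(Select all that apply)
B, D

electric field strength has SI base units: kg * m / (A * s^3)

Checking each option against kg * m / (A * s^3):
  A. V·m: ✗ does not match
  B. V/m: ✓ matches
  C. C/m: ✗ does not match
  D. N/C: ✓ matches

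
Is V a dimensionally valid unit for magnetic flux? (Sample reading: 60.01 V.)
No

magnetic flux has SI base units: kg * m^2 / (A * s^2)
V does NOT reduce to kg * m^2 / (A * s^2); a valid unit for magnetic flux would be e.g. Wb.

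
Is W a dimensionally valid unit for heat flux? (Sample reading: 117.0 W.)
No

heat flux has SI base units: kg / s^3
W does NOT reduce to kg / s^3; a valid unit for heat flux would be e.g. W/m².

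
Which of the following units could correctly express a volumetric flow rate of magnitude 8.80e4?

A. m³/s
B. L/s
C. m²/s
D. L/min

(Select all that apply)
A, B, D

volumetric flow rate has SI base units: m^3 / s

Checking each option against m^3 / s:
  A. m³/s: ✓ matches
  B. L/s: ✓ matches
  C. m²/s: ✗ does not match
  D. L/min: ✓ matches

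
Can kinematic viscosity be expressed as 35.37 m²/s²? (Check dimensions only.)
No

kinematic viscosity has SI base units: m^2 / s
m²/s² does NOT reduce to m^2 / s; a valid unit for kinematic viscosity would be e.g. m²/s.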